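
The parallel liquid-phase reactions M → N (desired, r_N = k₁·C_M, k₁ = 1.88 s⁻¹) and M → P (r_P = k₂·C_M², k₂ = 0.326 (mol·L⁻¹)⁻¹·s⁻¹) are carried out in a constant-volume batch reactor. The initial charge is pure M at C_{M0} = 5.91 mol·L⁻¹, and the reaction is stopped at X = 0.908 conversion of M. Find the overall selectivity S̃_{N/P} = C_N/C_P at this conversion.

C_M = C_{M0}(1−X) = 0.5437 mol·L⁻¹.
Along a PFR/batch, dC_N/dC_M = −r_N/(r_N+r_P) = −k₁/(k₁+k₂·C_M).
Integrating from C_{M0} to C_M: C_N = (1.88/0.326)·ln[(1.88+0.326·5.91)/(1.88+0.326·0.544)] = 5.767·ln(3.807/2.057) = 3.549 mol·L⁻¹.
C_P = (C_{M0}−C_M)−C_N = 1.817 mol·L⁻¹; S̃_{N/P} = 3.549/1.817 = 1.95.

1.95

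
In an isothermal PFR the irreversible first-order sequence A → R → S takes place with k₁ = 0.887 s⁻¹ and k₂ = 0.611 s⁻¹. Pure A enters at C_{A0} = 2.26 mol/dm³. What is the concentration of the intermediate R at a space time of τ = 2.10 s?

For first-order series with pure A initially, C_R(τ) = k₁C_{A0}/(k₂−k₁)·(e^(−k₁τ) − e^(−k₂τ)).
e^(−k₁τ) = e^(−0.887×2.10) = e^(−1.863) = 0.1553; e^(−k₂τ) = e^(−1.283) = 0.2772.
C_R = 0.887×2.26/(0.611−0.887) × (0.1553−0.2772) = (-7.263)×(-0.1219) = 0.8855 mol/dm³.

0.886 mol/dm³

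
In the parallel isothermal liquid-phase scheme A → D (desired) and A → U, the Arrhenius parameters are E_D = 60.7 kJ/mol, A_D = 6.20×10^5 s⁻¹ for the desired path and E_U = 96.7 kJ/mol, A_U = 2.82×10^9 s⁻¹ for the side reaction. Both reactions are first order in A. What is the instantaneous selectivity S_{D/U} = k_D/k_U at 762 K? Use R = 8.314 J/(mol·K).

Since both paths have the same order in A, the concentration cancels and S_{D/U} = k_D/k_U = (A_D/A_U)·exp[(E_U−E_D)/(RT)].
(E_U−E_D)/(RT) = (96.7−60.7)×10³/(8.314×762) = 36000/6335 = 5.682.
k_D/k_U = (6.20×10^5/2.82×10^9)·exp(5.682) = 2.199×10^-4 × 293.7 = 0.0646.

0.0646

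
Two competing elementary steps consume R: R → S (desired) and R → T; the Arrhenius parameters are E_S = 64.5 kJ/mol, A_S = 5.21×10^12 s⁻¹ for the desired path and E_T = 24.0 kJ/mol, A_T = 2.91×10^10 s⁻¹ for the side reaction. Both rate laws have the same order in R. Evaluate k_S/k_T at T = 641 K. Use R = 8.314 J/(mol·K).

0.0896

With equal orders, S_{S/T} = k_S/k_T = (A_S/A_T)·exp[(E_T−E_S)/(RT)].
(E_T−E_S)/(RT) = (24.0−64.5)×10³/(8.314×641) = -40500/5329 = -7.600.
k_S/k_T = (5.21×10^12/2.91×10^10)·exp(-7.600) = 179.0 × 5.007×10^-4 = 0.0896.
Since E_S > E_T, raising the temperature improves selectivity toward S.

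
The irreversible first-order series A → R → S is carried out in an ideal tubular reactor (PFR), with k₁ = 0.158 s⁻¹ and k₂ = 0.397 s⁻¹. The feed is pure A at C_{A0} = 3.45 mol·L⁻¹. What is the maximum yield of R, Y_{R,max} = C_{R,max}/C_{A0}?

For a first-order series the maximum intermediate yield is C_{R,max}/C_{A0} = (k₁/k₂)^[k₂/(k₂−k₁)].
= (0.158/0.397)^(0.397/(0.397−0.158)) = (0.3980)^(1.661) = 0.2164.

0.216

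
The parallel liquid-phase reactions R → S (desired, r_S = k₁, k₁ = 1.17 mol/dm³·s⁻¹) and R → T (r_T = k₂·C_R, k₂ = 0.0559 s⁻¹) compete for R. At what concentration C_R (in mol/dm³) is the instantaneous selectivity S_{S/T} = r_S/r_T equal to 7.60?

S_{S/T} = (k₁/k₂)·C_R⁻¹ ⇒ C_R = (S·k₂/k₁)^(-1).
= (7.60×0.0559/1.17)^(-1) = (0.3631)^(-1) = 2.75 mol/dm³.

2.75 mol/dm³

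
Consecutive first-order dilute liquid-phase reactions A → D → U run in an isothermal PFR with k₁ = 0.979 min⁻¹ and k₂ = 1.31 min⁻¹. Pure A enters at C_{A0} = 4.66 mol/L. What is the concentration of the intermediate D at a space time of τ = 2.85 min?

0.517 mol/L

The intermediate concentration in a first-order A→B→C sequence is C_D = k₁C_{A0}(e^(−k₁τ) − e^(−k₂τ))/(k₂−k₁).
e^(−k₁τ) = e^(−0.979×2.85) = e^(−2.790) = 0.06141; e^(−k₂τ) = e^(−3.734) = 0.02391.
C_D = 0.979×4.66/(1.31−0.979) × (0.06141−0.02391) = 13.78×0.03750 = 0.5169 mol/L.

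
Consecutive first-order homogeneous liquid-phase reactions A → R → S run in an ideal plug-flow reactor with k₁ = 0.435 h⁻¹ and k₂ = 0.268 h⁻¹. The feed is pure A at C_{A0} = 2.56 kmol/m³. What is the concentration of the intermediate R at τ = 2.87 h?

1.18 kmol/m³

The intermediate concentration in a first-order A→B→C sequence is C_R = k₁C_{A0}(e^(−k₁τ) − e^(−k₂τ))/(k₂−k₁).
e^(−k₁τ) = e^(−0.435×2.87) = e^(−1.248) = 0.2869; e^(−k₂τ) = e^(−0.7692) = 0.4634.
C_R = 0.435×2.56/(0.268−0.435) × (0.2869−0.4634) = (-6.668)×(-0.1765) = 1.177 kmol/m³.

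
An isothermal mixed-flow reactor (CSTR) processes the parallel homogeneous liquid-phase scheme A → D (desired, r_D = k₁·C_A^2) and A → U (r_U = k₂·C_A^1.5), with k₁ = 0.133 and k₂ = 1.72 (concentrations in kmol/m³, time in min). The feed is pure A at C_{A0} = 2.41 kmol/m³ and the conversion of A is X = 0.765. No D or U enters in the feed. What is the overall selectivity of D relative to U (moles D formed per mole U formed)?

0.0582

Exit C_A = C_{A0}(1−X) = 2.41×0.235 = 0.5664 kmol/m³.
A CSTR operates uniformly at the exit composition, giving r_D = 0.04266 and r_U = 0.7331 (each k·C_A^n at C_A = 0.5664).
Overall selectivity = C_D/C_U = r_Dτ/(r_Uτ) = r_D/r_U = 0.0582.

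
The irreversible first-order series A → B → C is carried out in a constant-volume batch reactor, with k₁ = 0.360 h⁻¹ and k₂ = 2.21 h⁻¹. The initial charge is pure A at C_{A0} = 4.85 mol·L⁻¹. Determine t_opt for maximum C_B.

0.981 h

The intermediate peaks when r₁ = r₂, i.e. k₁e^(−k₁t) = k₂e^(−k₂t), giving t_opt = ln(k₂/k₁)/(k₂−k₁).
= ln(2.21/0.360)/(2.21−0.360) = ln(6.139)/1.850 = 1.815/1.850 = 0.981 h.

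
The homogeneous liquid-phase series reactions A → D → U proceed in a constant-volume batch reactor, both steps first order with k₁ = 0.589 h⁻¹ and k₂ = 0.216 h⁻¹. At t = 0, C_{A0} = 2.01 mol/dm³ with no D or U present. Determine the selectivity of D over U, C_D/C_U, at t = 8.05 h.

0.362

The intermediate concentration in a first-order A→B→C sequence is C_D = k₁C_{A0}(e^(−k₁t) − e^(−k₂t))/(k₂−k₁).
e^(−k₁t) = e^(−0.589×8.05) = e^(−4.741) = 0.008726; e^(−k₂t) = e^(−1.739) = 0.1757.
C_D = 0.589×2.01/(0.216−0.589) × (0.008726−0.1757) = (-3.174)×(-0.1670) = 0.5301 mol/dm³.
C_A = C_{A0}e^(−k₁t) = 0.01754 mol/dm³, so C_U = C_{A0}−C_A−C_D = 1.462 mol/dm³; C_D/C_U = 0.362.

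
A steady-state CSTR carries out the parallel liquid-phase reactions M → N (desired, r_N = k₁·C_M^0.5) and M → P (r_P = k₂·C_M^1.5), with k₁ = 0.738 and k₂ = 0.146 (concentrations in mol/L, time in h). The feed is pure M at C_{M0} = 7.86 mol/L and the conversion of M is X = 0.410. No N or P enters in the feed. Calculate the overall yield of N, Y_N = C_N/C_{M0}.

Exit C_M = C_{M0}(1−X) = 7.86×0.590 = 4.637 mol/L.
Rates in a CSTR are evaluated at the outlet concentration: r_N = 0.738×4.637^0.5 = 1.589, r_P = 0.146×4.637^1.5 = 1.458.
Fraction of consumed M going to N: r_N/(r_N+r_P) = 0.5215.
C_N = 0.5215·C_{M0}·X = 0.5215×7.86×0.410 = 1.68 mol/L; Y_N = C_N/C_{M0} = 0.214.

0.214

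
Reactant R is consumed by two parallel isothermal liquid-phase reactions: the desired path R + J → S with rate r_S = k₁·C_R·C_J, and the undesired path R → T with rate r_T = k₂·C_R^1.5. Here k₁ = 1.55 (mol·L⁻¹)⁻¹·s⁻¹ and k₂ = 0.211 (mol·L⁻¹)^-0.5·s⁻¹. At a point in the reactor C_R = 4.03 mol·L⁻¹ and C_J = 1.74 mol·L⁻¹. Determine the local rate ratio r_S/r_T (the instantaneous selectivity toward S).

S_{S/T} = r_S/r_T = (k₁·C_R·C_J)/(k₂·C_R^1.5) = (k₁/k₂)·C_R^-0.5·C_J.
= (1.55×4.030×1.740) / (0.211×4.030^1.5) = 10.87/1.707 = 6.37.
The undesired path is higher order in R, so low C_R (CSTR or dilute feed) favours S.

6.37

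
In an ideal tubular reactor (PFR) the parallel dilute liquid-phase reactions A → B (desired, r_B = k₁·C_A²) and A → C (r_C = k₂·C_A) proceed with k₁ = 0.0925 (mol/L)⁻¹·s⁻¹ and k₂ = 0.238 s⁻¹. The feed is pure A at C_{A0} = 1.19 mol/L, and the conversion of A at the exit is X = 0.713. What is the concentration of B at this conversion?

0.191 mol/L

C_A = C_{A0}(1−X) = 0.3415 mol/L.
Along a PFR/batch, dC_C/dC_A = −r_C/(r_B+r_C) = −k₂/(k₂+k₁·C_A).
Integrating from C_{A0} to C_A: C_C = (0.238/0.0925)·ln[(0.238+0.0925·1.19)/(0.238+0.0925·0.342)] = 2.573·ln(0.3481/0.2696) = 0.6574 mol/L.
Then C_B = (C_{A0}−C_A) − C_C = 0.8485 − 0.6574 = 0.1910 mol/L.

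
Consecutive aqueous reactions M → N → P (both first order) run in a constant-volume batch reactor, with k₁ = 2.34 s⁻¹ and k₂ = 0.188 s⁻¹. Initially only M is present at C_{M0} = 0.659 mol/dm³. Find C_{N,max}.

0.529 mol/dm³

Evaluating C_N at t_opt = ln(k₂/k₁)/(k₂−k₁) gives C_{N,max}/C_{M0} = (k₁/k₂)^[k₂/(k₂−k₁)].
= (2.34/0.188)^(0.188/(0.188−2.34)) = (12.45)^(-0.08736) = 0.8023.
C_{N,max} = 0.8023×0.659 = 0.529 mol/dm³.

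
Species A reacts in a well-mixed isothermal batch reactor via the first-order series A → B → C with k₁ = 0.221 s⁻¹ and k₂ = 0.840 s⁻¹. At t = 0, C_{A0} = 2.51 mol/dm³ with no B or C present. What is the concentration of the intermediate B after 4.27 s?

0.324 mol/dm³

For first-order series with pure A initially, C_B(t) = k₁C_{A0}/(k₂−k₁)·(e^(−k₁t) − e^(−k₂t)).
e^(−k₁t) = e^(−0.221×4.27) = e^(−0.9437) = 0.3892; e^(−k₂t) = e^(−3.587) = 0.02769.
C_B = 0.221×2.51/(0.840−0.221) × (0.3892−0.02769) = 0.8961×0.3615 = 0.3240 mol/dm³.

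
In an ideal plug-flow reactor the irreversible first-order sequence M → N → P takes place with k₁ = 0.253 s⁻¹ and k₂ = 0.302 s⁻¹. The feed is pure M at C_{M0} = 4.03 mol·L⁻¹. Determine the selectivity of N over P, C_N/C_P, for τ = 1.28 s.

4.58

The intermediate concentration in a first-order A→B→C sequence is C_N = k₁C_{M0}(e^(−k₁τ) − e^(−k₂τ))/(k₂−k₁).
e^(−k₁τ) = e^(−0.253×1.28) = e^(−0.3238) = 0.7234; e^(−k₂τ) = e^(−0.3866) = 0.6794.
C_N = 0.253×4.03/(0.302−0.253) × (0.7234−0.6794) = 20.81×0.04398 = 0.9151 mol·L⁻¹.
C_M = C_{M0}e^(−k₁τ) = 2.915 mol·L⁻¹, so C_P = C_{M0}−C_M−C_N = 0.1998 mol·L⁻¹; C_N/C_P = 4.58.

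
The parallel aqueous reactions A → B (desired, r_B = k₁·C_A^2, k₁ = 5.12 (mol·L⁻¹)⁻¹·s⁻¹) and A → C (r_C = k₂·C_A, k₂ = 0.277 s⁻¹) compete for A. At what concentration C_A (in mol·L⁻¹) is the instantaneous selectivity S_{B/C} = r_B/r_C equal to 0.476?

S_{B/C} = (k₁/k₂)·C_A ⇒ C_A = S·k₂/k₁.
= 0.476×0.277/5.12 = 0.0258 mol·L⁻¹.

0.0258 mol·L⁻¹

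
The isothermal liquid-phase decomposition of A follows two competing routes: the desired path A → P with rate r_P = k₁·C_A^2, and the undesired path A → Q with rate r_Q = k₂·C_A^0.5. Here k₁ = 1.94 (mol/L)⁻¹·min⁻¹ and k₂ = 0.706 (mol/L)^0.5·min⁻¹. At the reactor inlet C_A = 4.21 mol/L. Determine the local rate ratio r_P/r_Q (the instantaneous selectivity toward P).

23.7

S_{P/Q} = r_P/r_Q = (k₁·C_A^2)/(k₂·C_A^0.5) = (k₁/k₂)·C_A^1.5.
= (1.94×4.210^2) / (0.706×4.210^0.5) = 34.38/1.449 = 23.7.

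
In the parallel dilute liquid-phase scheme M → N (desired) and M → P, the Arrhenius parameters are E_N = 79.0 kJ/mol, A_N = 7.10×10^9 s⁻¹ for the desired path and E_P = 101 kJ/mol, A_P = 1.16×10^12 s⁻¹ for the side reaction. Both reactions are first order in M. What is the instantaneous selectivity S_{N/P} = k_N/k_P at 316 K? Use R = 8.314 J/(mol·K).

26.5

Since both paths have the same order in M, the concentration cancels and S_{N/P} = k_N/k_P = (A_N/A_P)·exp[(E_P−E_N)/(RT)].
(E_P−E_N)/(RT) = (101−79.0)×10³/(8.314×316) = 22000/2627 = 8.374.
k_N/k_P = (7.10×10^9/1.16×10^12)·exp(8.374) = 0.006121 × 4332 = 26.5.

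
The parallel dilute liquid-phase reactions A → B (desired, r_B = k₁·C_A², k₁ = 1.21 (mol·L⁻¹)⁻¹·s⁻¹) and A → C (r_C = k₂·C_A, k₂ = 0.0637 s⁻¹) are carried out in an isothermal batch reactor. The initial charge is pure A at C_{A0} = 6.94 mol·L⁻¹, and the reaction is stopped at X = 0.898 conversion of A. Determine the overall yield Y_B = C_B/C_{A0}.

C_A = C_{A0}(1−X) = 0.7079 mol·L⁻¹.
Along a PFR/batch, dC_C/dC_A = −r_C/(r_B+r_C) = −k₂/(k₂+k₁·C_A).
Integrating from C_{A0} to C_A: C_C = (0.0637/1.21)·ln[(0.0637+1.21·6.94)/(0.0637+1.21·0.708)] = 0.05264·ln(8.461/0.9202) = 0.1168 mol·L⁻¹.
Then C_B = (C_{A0}−C_A) − C_C = 6.232 − 0.1168 = 6.115 mol·L⁻¹.
Y_B = C_B/C_{A0} = 6.115/6.94 = 0.881.

0.881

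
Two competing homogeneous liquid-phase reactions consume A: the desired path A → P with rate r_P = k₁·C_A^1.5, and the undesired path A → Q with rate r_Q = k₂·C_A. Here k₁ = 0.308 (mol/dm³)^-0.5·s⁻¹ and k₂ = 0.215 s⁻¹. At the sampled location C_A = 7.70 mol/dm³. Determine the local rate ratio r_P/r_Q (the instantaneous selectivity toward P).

3.98

S_{P/Q} = r_P/r_Q = (k₁·C_A^1.5)/(k₂·C_A) = (k₁/k₂)·C_A^0.5.
= (0.308×7.700^1.5) / (0.215×7.700) = 6.581/1.655 = 3.98.
Since the desired path is higher order in A, keeping C_A high (PFR or concentrated feed) favours P.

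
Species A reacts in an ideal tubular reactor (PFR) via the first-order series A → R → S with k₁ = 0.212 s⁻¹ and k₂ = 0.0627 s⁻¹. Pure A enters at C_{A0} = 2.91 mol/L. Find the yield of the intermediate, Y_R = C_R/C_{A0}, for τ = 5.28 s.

For first-order series with pure A initially, C_R(τ) = k₁C_{A0}/(k₂−k₁)·(e^(−k₁τ) − e^(−k₂τ)).
e^(−k₁τ) = e^(−0.212×5.28) = e^(−1.119) = 0.3265; e^(−k₂τ) = e^(−0.3311) = 0.7182.
C_R = 0.212×2.91/(0.0627−0.212) × (0.3265−0.7182) = (-4.132)×(-0.3917) = 1.618 mol/L.
Y_R = C_R/C_{A0} = 1.618/2.91 = 0.556.

0.556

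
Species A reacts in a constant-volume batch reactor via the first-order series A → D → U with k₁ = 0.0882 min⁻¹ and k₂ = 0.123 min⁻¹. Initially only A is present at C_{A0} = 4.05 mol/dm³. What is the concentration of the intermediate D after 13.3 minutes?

1.18 mol/dm³

For first-order series with pure A initially, C_D(t) = k₁C_{A0}/(k₂−k₁)·(e^(−k₁t) − e^(−k₂t)).
e^(−k₁t) = e^(−0.0882×13.3) = e^(−1.173) = 0.3094; e^(−k₂t) = e^(−1.636) = 0.1948.
C_D = 0.0882×4.05/(0.123−0.0882) × (0.3094−0.1948) = 10.26×0.1146 = 1.177 mol/dm³.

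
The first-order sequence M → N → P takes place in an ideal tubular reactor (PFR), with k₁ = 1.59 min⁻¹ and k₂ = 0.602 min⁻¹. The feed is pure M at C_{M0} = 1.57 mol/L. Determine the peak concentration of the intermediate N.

0.869 mol/L

For a first-order series the maximum intermediate yield is C_{N,max}/C_{M0} = (k₁/k₂)^[k₂/(k₂−k₁)].
= (1.59/0.602)^(0.602/(0.602−1.59)) = (2.641)^(-0.6093) = 0.5533.
C_{N,max} = 0.5533×1.57 = 0.869 mol/L.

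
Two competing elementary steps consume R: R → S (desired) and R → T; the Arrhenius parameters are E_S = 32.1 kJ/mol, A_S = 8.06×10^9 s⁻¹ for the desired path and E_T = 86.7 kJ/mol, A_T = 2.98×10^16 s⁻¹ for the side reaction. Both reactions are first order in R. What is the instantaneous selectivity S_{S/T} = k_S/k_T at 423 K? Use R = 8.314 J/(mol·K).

1.50

Since both paths have the same order in R, the concentration cancels and S_{S/T} = k_S/k_T = (A_S/A_T)·exp[(E_T−E_S)/(RT)].
(E_T−E_S)/(RT) = (86.7−32.1)×10³/(8.314×423) = 54600/3517 = 15.53.
k_S/k_T = (8.06×10^9/2.98×10^16)·exp(15.53) = 2.705×10^-7 × 5.528×10^6 = 1.50.
Since E_S < E_T, lowering the temperature improves selectivity toward S.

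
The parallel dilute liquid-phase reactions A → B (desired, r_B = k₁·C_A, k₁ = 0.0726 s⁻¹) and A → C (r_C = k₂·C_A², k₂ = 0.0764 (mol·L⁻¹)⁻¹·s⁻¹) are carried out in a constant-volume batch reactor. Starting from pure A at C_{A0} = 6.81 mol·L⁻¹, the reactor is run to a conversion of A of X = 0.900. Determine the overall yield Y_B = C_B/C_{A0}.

C_A = C_{A0}(1−X) = 0.6810 mol·L⁻¹.
Along a PFR/batch, dC_B/dC_A = −r_B/(r_B+r_C) = −k₁/(k₁+k₂·C_A).
Integrating from C_{A0} to C_A: C_B = (0.0726/0.0764)·ln[(0.0726+0.0764·6.81)/(0.0726+0.0764·0.681)] = 0.9503·ln(0.5929/0.1246) = 1.482 mol·L⁻¹.
Y_B = C_B/C_{A0} = 1.482/6.81 = 0.218.

0.218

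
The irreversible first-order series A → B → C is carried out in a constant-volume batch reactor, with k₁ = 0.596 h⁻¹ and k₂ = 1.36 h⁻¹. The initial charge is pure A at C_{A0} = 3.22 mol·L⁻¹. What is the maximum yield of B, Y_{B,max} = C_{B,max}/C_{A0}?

At the optimum, C_{B,max}/C_{A0} = (k₁/k₂)^[k₂/(k₂−k₁)].
= (0.596/1.36)^(1.36/(1.36−0.596)) = (0.4382)^(1.780) = 0.2303.

0.230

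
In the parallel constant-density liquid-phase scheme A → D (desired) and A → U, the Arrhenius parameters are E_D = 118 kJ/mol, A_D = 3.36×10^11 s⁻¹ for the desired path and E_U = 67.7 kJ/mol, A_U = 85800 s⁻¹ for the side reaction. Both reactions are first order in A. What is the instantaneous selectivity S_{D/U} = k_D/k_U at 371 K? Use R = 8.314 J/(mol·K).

k_D/k_U = (A_D/A_U)·exp[−(E_D−E_U)/(RT)] = (A_D/A_U)·exp[(E_U−E_D)/(RT)].
(E_U−E_D)/(RT) = (67.7−118)×10³/(8.314×371) = -50300/3084 = -16.31.
k_D/k_U = (3.36×10^11/85800)·exp(-16.31) = 3.916×10^6 × 8.276×10^-8 = 0.324.

0.324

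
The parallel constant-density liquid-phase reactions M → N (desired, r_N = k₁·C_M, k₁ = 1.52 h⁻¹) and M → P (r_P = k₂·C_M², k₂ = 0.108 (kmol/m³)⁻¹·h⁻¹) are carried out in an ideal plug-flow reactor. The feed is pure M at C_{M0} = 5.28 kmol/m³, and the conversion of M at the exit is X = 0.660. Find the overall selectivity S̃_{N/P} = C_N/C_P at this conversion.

4.04

C_M = C_{M0}(1−X) = 1.795 kmol/m³.
Along a PFR/batch, dC_N/dC_M = −r_N/(r_N+r_P) = −k₁/(k₁+k₂·C_M).
Integrating from C_{M0} to C_M: C_N = (1.52/0.108)·ln[(1.52+0.108·5.28)/(1.52+0.108·1.80)] = 14.07·ln(2.090/1.714) = 2.794 kmol/m³.
C_P = (C_{M0}−C_M)−C_N = 0.6908 kmol/m³; S̃_{N/P} = 2.794/0.6908 = 4.04.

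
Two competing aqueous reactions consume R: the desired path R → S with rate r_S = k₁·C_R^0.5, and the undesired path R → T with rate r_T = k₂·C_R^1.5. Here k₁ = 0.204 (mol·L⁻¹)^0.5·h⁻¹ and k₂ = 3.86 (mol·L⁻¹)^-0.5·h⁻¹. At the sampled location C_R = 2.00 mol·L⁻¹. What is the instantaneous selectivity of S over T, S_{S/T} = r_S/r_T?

0.0264

S_{S/T} = r_S/r_T = (k₁·C_R^0.5)/(k₂·C_R^1.5) = (k₁/k₂)·C_R⁻¹.
= (0.204×2.000^0.5) / (3.86×2.000^1.5) = 0.2885/10.92 = 0.0264.
The undesired path is higher order in R, so low C_R (CSTR or dilute feed) favours S.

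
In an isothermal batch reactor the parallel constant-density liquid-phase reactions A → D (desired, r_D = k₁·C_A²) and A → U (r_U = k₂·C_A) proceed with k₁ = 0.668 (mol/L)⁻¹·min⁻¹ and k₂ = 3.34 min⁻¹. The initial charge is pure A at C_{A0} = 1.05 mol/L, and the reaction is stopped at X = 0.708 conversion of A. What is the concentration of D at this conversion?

C_A = C_{A0}(1−X) = 0.3066 mol/L.
Along a PFR/batch, dC_U/dC_A = −r_U/(r_D+r_U) = −k₂/(k₂+k₁·C_A).
Integrating from C_{A0} to C_A: C_U = (3.34/0.668)·ln[(3.34+0.668·1.05)/(3.34+0.668·0.307)] = 5.000·ln(4.041/3.545) = 0.6555 mol/L.
Then C_D = (C_{A0}−C_A) − C_U = 0.7434 − 0.6555 = 0.08787 mol/L.

0.0879 mol/L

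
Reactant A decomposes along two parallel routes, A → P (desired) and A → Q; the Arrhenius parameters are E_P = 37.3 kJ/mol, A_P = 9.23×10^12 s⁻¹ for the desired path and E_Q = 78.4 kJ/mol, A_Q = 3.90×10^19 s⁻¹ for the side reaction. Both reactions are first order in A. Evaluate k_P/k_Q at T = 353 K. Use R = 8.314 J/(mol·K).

0.286

With equal orders, S_{P/Q} = k_P/k_Q = (A_P/A_Q)·exp[(E_Q−E_P)/(RT)].
(E_Q−E_P)/(RT) = (78.4−37.3)×10³/(8.314×353) = 41100/2935 = 14.00.
k_P/k_Q = (9.23×10^12/3.90×10^19)·exp(14.00) = 2.367×10^-7 × 1.208×10^6 = 0.286.
Since E_P < E_Q, lowering the temperature improves selectivity toward P.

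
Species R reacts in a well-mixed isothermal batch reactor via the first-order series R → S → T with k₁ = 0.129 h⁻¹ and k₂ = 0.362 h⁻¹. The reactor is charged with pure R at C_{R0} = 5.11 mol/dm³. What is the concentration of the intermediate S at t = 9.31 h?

0.754 mol/dm³

The intermediate concentration in a first-order A→B→C sequence is C_S = k₁C_{R0}(e^(−k₁t) − e^(−k₂t))/(k₂−k₁).
e^(−k₁t) = e^(−0.129×9.31) = e^(−1.201) = 0.3009; e^(−k₂t) = e^(−3.370) = 0.03438.
C_S = 0.129×5.11/(0.362−0.129) × (0.3009−0.03438) = 2.829×0.2665 = 0.7540 mol/dm³.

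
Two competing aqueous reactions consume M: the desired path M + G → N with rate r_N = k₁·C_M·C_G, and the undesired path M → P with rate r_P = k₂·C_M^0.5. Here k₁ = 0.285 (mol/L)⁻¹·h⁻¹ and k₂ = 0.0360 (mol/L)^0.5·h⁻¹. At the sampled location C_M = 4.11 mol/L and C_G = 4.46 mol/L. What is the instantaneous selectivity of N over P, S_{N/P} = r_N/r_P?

71.6

S_{N/P} = r_N/r_P = (k₁·C_M·C_G)/(k₂·C_M^0.5) = (k₁/k₂)·C_M^0.5·C_G.
= (0.285×4.110×4.460) / (0.0360×4.110^0.5) = 5.224/0.07298 = 71.6.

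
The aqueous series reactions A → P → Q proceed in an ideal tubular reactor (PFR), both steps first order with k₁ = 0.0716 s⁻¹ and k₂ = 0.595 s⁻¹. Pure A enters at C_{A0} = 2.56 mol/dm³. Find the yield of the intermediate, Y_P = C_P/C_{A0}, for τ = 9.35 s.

For first-order series with pure A initially, C_P(τ) = k₁C_{A0}/(k₂−k₁)·(e^(−k₁τ) − e^(−k₂τ)).
e^(−k₁τ) = e^(−0.0716×9.35) = e^(−0.6695) = 0.5120; e^(−k₂τ) = e^(−5.563) = 0.003836.
C_P = 0.0716×2.56/(0.595−0.0716) × (0.5120−0.003836) = 0.3502×0.5081 = 0.1780 mol/dm³.
Y_P = C_P/C_{A0} = 0.1780/2.56 = 0.0695.

0.0695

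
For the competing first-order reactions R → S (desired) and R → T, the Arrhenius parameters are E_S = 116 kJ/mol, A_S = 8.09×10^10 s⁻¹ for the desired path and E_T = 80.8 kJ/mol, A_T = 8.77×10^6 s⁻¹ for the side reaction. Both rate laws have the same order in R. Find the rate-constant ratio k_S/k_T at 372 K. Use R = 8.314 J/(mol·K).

0.105

With equal orders, S_{S/T} = k_S/k_T = (A_S/A_T)·exp[(E_T−E_S)/(RT)].
(E_T−E_S)/(RT) = (80.8−116)×10³/(8.314×372) = -35200/3093 = -11.38.
k_S/k_T = (8.09×10^10/8.77×10^6)·exp(-11.38) = 9225 × 1.141×10^-5 = 0.105.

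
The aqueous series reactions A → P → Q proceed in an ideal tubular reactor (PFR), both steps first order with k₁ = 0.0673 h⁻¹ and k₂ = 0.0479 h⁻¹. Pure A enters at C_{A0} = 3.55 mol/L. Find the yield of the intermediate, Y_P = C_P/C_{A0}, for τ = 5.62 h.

For first-order series with pure A initially, C_P(τ) = k₁C_{A0}/(k₂−k₁)·(e^(−k₁τ) − e^(−k₂τ)).
e^(−k₁τ) = e^(−0.0673×5.62) = e^(−0.3782) = 0.6851; e^(−k₂τ) = e^(−0.2692) = 0.7640.
C_P = 0.0673×3.55/(0.0479−0.0673) × (0.6851−0.7640) = (-12.32)×(-0.07892) = 0.9719 mol/L.
Y_P = C_P/C_{A0} = 0.9719/3.55 = 0.274.

0.274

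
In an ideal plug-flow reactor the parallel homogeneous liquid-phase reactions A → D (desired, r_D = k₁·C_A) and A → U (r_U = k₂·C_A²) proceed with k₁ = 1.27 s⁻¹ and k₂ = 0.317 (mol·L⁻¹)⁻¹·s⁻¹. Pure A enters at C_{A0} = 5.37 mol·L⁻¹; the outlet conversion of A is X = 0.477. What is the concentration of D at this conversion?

C_A = C_{A0}(1−X) = 2.809 mol·L⁻¹.
Along a PFR/batch, dC_D/dC_A = −r_D/(r_D+r_U) = −k₁/(k₁+k₂·C_A).
Integrating from C_{A0} to C_A: C_D = (1.27/0.317)·ln[(1.27+0.317·5.37)/(1.27+0.317·2.81)] = 4.006·ln(2.972/2.160) = 1.278 mol·L⁻¹.

1.28 mol·L⁻¹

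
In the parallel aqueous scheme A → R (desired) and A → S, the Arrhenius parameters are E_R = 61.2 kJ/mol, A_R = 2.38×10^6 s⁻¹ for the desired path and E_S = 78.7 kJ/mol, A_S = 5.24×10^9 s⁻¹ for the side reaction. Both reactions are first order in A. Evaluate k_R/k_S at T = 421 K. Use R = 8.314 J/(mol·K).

0.0674

With equal orders, S_{R/S} = k_R/k_S = (A_R/A_S)·exp[(E_S−E_R)/(RT)].
(E_S−E_R)/(RT) = (78.7−61.2)×10³/(8.314×421) = 17500/3500 = 5.000.
k_R/k_S = (2.38×10^6/5.24×10^9)·exp(5.000) = 4.542×10^-4 × 148.4 = 0.0674.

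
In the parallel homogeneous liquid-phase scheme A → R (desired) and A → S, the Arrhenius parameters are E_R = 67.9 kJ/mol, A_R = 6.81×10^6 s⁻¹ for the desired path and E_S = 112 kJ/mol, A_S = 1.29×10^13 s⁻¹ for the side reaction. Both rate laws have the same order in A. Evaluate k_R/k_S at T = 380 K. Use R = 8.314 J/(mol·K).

0.609

With equal orders, S_{R/S} = k_R/k_S = (A_R/A_S)·exp[(E_S−E_R)/(RT)].
(E_S−E_R)/(RT) = (112−67.9)×10³/(8.314×380) = 44100/3159 = 13.96.
k_R/k_S = (6.81×10^6/1.29×10^13)·exp(13.96) = 5.279×10^-7 × 1.154×10^6 = 0.609.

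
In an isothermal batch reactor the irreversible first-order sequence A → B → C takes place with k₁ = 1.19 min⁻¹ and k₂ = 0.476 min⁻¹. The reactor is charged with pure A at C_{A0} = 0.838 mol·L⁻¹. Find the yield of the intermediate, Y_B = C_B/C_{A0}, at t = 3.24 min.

0.321

Solving the coupled first-order balances gives C_B(t) = [k₁/(k₂−k₁)]·C_{A0}·(e^(−k₁t) − e^(−k₂t)).
e^(−k₁t) = e^(−1.19×3.24) = e^(−3.856) = 0.02116; e^(−k₂t) = e^(−1.542) = 0.2139.
C_B = 1.19×0.838/(0.476−1.19) × (0.02116−0.2139) = (-1.397)×(-0.1927) = 0.2692 mol·L⁻¹.
Y_B = C_B/C_{A0} = 0.2692/0.838 = 0.321.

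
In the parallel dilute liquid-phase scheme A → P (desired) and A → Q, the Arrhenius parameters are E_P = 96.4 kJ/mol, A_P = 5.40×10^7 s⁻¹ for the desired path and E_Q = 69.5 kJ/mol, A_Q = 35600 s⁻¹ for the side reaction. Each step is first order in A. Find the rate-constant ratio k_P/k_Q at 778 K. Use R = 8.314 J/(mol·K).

k_P/k_Q = (A_P/A_Q)·exp[−(E_P−E_Q)/(RT)] = (A_P/A_Q)·exp[(E_Q−E_P)/(RT)].
(E_Q−E_P)/(RT) = (69.5−96.4)×10³/(8.314×778) = -26900/6468 = -4.159.
k_P/k_Q = (5.40×10^7/35600)·exp(-4.159) = 1517 × 0.01563 = 23.7.

23.7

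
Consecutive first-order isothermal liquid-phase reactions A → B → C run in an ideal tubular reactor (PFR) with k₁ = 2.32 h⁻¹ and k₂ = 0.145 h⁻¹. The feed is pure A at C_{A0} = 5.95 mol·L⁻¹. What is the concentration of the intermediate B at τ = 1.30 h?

4.95 mol·L⁻¹

Solving the coupled first-order balances gives C_B(τ) = [k₁/(k₂−k₁)]·C_{A0}·(e^(−k₁τ) − e^(−k₂τ)).
e^(−k₁τ) = e^(−2.32×1.30) = e^(−3.016) = 0.04900; e^(−k₂τ) = e^(−0.1885) = 0.8282.
C_B = 2.32×5.95/(0.145−2.32) × (0.04900−0.8282) = (-6.347)×(-0.7792) = 4.945 mol·L⁻¹.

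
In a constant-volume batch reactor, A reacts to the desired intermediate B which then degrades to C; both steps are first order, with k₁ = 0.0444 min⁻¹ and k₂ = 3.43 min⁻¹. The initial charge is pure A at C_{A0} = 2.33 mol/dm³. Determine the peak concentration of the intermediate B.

Evaluating C_B at t_opt = ln(k₂/k₁)/(k₂−k₁) gives C_{B,max}/C_{A0} = (k₁/k₂)^[k₂/(k₂−k₁)].
= (0.0444/3.43)^(3.43/(3.43−0.0444)) = (0.01294)^(1.013) = 0.01223.
C_{B,max} = 0.01223×2.33 = 0.0285 mol/dm³.

0.0285 mol/dm³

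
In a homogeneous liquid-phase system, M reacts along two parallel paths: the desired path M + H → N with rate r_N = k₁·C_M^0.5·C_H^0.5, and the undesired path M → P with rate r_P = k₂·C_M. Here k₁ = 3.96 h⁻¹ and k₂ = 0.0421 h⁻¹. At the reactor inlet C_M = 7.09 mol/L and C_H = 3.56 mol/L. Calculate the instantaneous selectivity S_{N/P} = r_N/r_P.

66.7

S_{N/P} = r_N/r_P = (k₁·C_M^0.5·C_H^0.5)/(k₂·C_M) = (k₁/k₂)·C_M^-0.5·C_H^0.5.
= (3.96×7.090^0.5×3.560^0.5) / (0.0421×7.090) = 19.89/0.2985 = 66.7.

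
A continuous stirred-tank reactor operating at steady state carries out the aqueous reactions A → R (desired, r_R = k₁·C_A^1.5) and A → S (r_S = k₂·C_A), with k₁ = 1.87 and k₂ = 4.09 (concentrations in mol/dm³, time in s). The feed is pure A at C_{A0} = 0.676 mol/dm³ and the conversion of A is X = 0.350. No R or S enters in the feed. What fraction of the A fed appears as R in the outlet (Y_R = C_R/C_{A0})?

0.0814

Exit C_A = C_{A0}(1−X) = 0.676×0.650 = 0.4394 mol/dm³.
Rates in a CSTR are evaluated at the outlet concentration: r_R = 1.87×0.4394^1.5 = 0.5447, r_S = 4.09×0.4394 = 1.797.
Fraction of consumed A going to R: r_R/(r_R+r_S) = 0.2326.
C_R = 0.2326·C_{A0}·X = 0.2326×0.676×0.350 = 0.0550 mol/dm³; Y_R = C_R/C_{A0} = 0.0814.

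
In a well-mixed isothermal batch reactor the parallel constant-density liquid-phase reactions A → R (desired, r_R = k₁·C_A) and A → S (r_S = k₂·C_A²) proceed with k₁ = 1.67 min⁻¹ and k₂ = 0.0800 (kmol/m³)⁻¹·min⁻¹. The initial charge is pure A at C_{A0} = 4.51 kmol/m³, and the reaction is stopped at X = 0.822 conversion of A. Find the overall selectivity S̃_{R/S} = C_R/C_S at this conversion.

C_A = C_{A0}(1−X) = 0.8028 kmol/m³.
Along a PFR/batch, dC_R/dC_A = −r_R/(r_R+r_S) = −k₁/(k₁+k₂·C_A).
Integrating from C_{A0} to C_A: C_R = (1.67/0.0800)·ln[(1.67+0.0800·4.51)/(1.67+0.0800·0.803)] = 20.88·ln(2.031/1.734) = 3.296 kmol/m³.
C_S = (C_{A0}−C_A)−C_R = 0.4117 kmol/m³; S̃_{R/S} = 3.296/0.4117 = 8.01.

8.01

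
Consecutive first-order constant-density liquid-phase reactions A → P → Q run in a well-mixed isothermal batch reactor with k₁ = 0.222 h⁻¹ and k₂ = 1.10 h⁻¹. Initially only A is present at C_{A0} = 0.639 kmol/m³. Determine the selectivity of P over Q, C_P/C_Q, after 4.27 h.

0.185

The intermediate concentration in a first-order A→B→C sequence is C_P = k₁C_{A0}(e^(−k₁t) − e^(−k₂t))/(k₂−k₁).
e^(−k₁t) = e^(−0.222×4.27) = e^(−0.9479) = 0.3875; e^(−k₂t) = e^(−4.697) = 0.009123.
C_P = 0.222×0.639/(1.10−0.222) × (0.3875−0.009123) = 0.1616×0.3784 = 0.06114 kmol/m³.
C_A = C_{A0}e^(−k₁t) = 0.2476 kmol/m³, so C_Q = C_{A0}−C_A−C_P = 0.3302 kmol/m³; C_P/C_Q = 0.185.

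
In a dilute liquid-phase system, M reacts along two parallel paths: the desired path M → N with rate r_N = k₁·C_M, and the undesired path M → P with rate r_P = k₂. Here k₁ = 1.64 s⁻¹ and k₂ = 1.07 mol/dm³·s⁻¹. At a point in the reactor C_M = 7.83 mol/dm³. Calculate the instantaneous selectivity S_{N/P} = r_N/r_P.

12.0

S_{N/P} = r_N/r_P = (k₁·C_M)/(k₂) = (k₁/k₂)·C_M.
= (1.64×7.830) / (1.07) = 12.84/1.070 = 12.0.
Since the desired path is higher order in M, keeping C_M high (PFR or concentrated feed) favours N.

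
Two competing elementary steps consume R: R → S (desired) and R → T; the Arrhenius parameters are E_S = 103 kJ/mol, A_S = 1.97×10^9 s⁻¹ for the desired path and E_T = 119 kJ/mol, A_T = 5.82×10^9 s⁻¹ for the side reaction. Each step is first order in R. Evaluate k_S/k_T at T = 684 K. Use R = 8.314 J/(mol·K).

Since both paths have the same order in R, the concentration cancels and S_{S/T} = k_S/k_T = (A_S/A_T)·exp[(E_T−E_S)/(RT)].
(E_T−E_S)/(RT) = (119−103)×10³/(8.314×684) = 16000/5687 = 2.814.
k_S/k_T = (1.97×10^9/5.82×10^9)·exp(2.814) = 0.3385 × 16.67 = 5.64.
Since E_S < E_T, lowering the temperature improves selectivity toward S.

5.64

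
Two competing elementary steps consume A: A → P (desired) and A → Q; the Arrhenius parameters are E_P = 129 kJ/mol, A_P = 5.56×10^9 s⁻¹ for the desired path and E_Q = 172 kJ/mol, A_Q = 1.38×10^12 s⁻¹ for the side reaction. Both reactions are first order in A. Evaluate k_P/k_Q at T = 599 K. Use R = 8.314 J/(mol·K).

22.6

With equal orders, S_{P/Q} = k_P/k_Q = (A_P/A_Q)·exp[(E_Q−E_P)/(RT)].
(E_Q−E_P)/(RT) = (172−129)×10³/(8.314×599) = 43000/4980 = 8.634.
k_P/k_Q = (5.56×10^9/1.38×10^12)·exp(8.634) = 0.004029 × 5622 = 22.6.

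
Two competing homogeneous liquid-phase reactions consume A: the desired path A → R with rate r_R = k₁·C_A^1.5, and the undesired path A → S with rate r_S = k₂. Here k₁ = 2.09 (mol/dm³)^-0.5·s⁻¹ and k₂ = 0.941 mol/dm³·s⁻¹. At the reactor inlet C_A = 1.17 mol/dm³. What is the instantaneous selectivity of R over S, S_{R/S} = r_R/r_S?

S_{R/S} = r_R/r_S = (k₁·C_A^1.5)/(k₂) = (k₁/k₂)·C_A^1.5.
= (2.09×1.170^1.5) / (0.941) = 2.645/0.9410 = 2.81.
Since the desired path is higher order in A, keeping C_A high (PFR or concentrated feed) favours R.

2.81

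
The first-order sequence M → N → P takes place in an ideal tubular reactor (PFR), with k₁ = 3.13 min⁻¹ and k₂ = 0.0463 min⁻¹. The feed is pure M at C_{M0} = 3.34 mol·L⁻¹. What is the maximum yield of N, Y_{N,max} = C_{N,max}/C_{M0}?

Evaluating C_N at τ_opt = ln(k₂/k₁)/(k₂−k₁) gives C_{N,max}/C_{M0} = (k₁/k₂)^[k₂/(k₂−k₁)].
= (3.13/0.0463)^(0.0463/(0.0463−3.13)) = (67.60)^(-0.01501) = 0.9387.

0.939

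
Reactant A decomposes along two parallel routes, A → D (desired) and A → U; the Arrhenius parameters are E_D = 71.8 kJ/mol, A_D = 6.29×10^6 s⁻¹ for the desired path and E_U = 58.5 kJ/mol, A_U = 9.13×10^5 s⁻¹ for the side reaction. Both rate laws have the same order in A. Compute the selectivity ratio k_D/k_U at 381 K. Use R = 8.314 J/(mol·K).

0.103

k_D/k_U = (A_D/A_U)·exp[−(E_D−E_U)/(RT)] = (A_D/A_U)·exp[(E_U−E_D)/(RT)].
(E_U−E_D)/(RT) = (58.5−71.8)×10³/(8.314×381) = -13300/3168 = -4.199.
k_D/k_U = (6.29×10^6/9.13×10^5)·exp(-4.199) = 6.889 × 0.01501 = 0.103.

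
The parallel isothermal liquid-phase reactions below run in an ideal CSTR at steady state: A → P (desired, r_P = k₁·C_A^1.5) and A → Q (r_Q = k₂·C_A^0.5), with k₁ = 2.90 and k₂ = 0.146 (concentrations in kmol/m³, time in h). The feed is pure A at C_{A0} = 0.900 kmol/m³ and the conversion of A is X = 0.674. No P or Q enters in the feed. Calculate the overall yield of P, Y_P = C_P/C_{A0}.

0.575

Exit C_A = C_{A0}(1−X) = 0.900×0.326 = 0.2934 kmol/m³.
In a CSTR the entire volume is at exit conditions, so r_P = 2.90×0.2934^1.5 = 0.4609 and r_Q = 0.146×0.2934^0.5 = 0.07908.
Fraction of consumed A going to P: r_P/(r_P+r_Q) = 0.8535.
C_P = 0.8535·C_{A0}·X = 0.8535×0.900×0.674 = 0.518 kmol/m³; Y_P = C_P/C_{A0} = 0.575.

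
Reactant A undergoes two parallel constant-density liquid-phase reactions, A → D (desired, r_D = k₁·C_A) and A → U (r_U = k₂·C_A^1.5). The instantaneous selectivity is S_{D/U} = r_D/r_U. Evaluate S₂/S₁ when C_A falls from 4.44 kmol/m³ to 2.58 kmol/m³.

S_{D/U} = (k₁/k₂)·C_A^-0.5, so S₂/S₁ = (C_{A,2}/C_{A,1})^-0.5.
= (2.58/4.44)^(-0.5) = (0.5811)^(-0.5) = 1.31.
Selectivity toward D rises as C_A falls — low-concentration operation is favoured.

1.31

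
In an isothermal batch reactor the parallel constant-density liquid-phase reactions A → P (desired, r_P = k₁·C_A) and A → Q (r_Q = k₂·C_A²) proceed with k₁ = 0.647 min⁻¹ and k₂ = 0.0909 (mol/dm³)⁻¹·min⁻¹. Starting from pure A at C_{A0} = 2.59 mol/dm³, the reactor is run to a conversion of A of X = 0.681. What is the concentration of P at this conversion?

C_A = C_{A0}(1−X) = 0.8262 mol/dm³.
Along a PFR/batch, dC_P/dC_A = −r_P/(r_P+r_Q) = −k₁/(k₁+k₂·C_A).
Integrating from C_{A0} to C_A: C_P = (0.647/0.0909)·ln[(0.647+0.0909·2.59)/(0.647+0.0909·0.826)] = 7.118·ln(0.8824/0.7221) = 1.427 mol/dm³.

1.43 mol/dm³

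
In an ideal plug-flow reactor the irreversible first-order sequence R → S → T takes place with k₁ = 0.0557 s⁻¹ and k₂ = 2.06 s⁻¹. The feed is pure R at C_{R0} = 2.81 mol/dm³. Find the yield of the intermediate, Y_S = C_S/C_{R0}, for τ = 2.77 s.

For first-order series with pure R initially, C_S(τ) = k₁C_{R0}/(k₂−k₁)·(e^(−k₁τ) − e^(−k₂τ)).
e^(−k₁τ) = e^(−0.0557×2.77) = e^(−0.1543) = 0.8570; e^(−k₂τ) = e^(−5.706) = 0.003325.
C_S = 0.0557×2.81/(2.06−0.0557) × (0.8570−0.003325) = 0.07809×0.8537 = 0.06667 mol/dm³.
Y_S = C_S/C_{R0} = 0.06667/2.81 = 0.0237.

0.0237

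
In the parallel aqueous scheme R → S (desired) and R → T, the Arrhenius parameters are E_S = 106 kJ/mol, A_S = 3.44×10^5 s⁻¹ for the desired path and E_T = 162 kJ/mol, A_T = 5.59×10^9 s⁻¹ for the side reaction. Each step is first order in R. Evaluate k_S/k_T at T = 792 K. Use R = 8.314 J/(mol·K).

Since both paths have the same order in R, the concentration cancels and S_{S/T} = k_S/k_T = (A_S/A_T)·exp[(E_T−E_S)/(RT)].
(E_T−E_S)/(RT) = (162−106)×10³/(8.314×792) = 56000/6585 = 8.505.
k_S/k_T = (3.44×10^5/5.59×10^9)·exp(8.505) = 6.154×10^-5 × 4937 = 0.304.

0.304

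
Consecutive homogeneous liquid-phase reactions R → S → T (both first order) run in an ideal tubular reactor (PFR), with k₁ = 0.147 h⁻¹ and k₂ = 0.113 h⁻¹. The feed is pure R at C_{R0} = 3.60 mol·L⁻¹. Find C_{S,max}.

1.50 mol·L⁻¹

For a first-order series the maximum intermediate yield is C_{S,max}/C_{R0} = (k₁/k₂)^[k₂/(k₂−k₁)].
= (0.147/0.113)^(0.113/(0.113−0.147)) = (1.301)^(-3.324) = 0.4172.
C_{S,max} = 0.4172×3.60 = 1.50 mol·L⁻¹.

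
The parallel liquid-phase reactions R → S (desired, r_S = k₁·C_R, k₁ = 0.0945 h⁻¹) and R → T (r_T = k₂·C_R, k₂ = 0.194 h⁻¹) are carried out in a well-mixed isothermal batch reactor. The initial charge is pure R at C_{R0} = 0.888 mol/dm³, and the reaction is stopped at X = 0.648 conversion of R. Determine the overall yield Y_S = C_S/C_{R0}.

0.212

C_R = C_{R0}(1−X) = 0.3126 mol/dm³.
Both paths are first order in R, so the instantaneous fraction to S is constant: dC_S/d(−C_R) = k₁/(k₁+k₂) = 0.3276.
C_S = 0.3276·(C_{R0}−C_R) = 0.3276×0.5754 = 0.188 mol/dm³.
Y_S = C_S/C_{R0} = 0.1885/0.888 = 0.212.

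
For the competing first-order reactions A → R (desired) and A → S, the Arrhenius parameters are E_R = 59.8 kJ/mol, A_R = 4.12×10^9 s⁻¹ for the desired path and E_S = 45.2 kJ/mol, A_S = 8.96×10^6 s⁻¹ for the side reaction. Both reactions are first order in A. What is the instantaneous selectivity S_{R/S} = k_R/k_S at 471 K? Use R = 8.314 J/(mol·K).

k_R/k_S = (A_R/A_S)·exp[−(E_R−E_S)/(RT)] = (A_R/A_S)·exp[(E_S−E_R)/(RT)].
(E_S−E_R)/(RT) = (45.2−59.8)×10³/(8.314×471) = -14600/3916 = -3.728.
k_R/k_S = (4.12×10^9/8.96×10^6)·exp(-3.728) = 459.8 × 0.02403 = 11.1.
Since E_R > E_S, raising the temperature improves selectivity toward R.

11.1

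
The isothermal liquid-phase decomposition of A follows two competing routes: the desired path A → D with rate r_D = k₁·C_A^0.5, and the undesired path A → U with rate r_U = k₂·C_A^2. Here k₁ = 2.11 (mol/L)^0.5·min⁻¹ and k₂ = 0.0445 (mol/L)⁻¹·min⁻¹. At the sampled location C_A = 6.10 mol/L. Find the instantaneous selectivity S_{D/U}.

S_{D/U} = r_D/r_U = (k₁·C_A^0.5)/(k₂·C_A^2) = (k₁/k₂)·C_A^-1.5.
= (2.11×6.100^0.5) / (0.0445×6.100^2) = 5.211/1.656 = 3.15.

3.15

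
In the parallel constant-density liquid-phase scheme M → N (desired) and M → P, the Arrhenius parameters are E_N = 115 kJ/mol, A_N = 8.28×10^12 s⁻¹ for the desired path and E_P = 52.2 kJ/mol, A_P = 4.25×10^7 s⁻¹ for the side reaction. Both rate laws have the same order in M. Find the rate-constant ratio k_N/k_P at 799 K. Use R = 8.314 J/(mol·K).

15.3

With equal orders, S_{N/P} = k_N/k_P = (A_N/A_P)·exp[(E_P−E_N)/(RT)].
(E_P−E_N)/(RT) = (52.2−115)×10³/(8.314×799) = -62800/6643 = -9.454.
k_N/k_P = (8.28×10^12/4.25×10^7)·exp(-9.454) = 1.948×10^5 × 7.840×10^-5 = 15.3.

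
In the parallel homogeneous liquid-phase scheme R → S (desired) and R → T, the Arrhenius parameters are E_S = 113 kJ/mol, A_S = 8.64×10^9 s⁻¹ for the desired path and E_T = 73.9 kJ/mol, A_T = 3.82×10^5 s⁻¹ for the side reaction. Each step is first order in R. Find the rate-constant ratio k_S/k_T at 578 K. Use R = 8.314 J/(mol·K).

6.62

k_S/k_T = (A_S/A_T)·exp[−(E_S−E_T)/(RT)] = (A_S/A_T)·exp[(E_T−E_S)/(RT)].
(E_T−E_S)/(RT) = (73.9−113)×10³/(8.314×578) = -39100/4805 = -8.137.
k_S/k_T = (8.64×10^9/3.82×10^5)·exp(-8.137) = 22618 × 2.927×10^-4 = 6.62.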